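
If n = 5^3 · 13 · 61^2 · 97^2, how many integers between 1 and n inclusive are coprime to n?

40898304000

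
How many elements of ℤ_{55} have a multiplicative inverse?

40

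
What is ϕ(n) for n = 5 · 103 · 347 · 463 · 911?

59349850560

φ(5) = 5 − 1 = 4.
φ(103) = 103 − 1 = 102.
φ(347) = 347 − 1 = 346.
φ(463) = 463 − 1 = 462.
φ(911) = 911 − 1 = 910.
Since φ is multiplicative, φ(75376518065) = 4 · 102 · 346 · 462 · 910 = 59349850560.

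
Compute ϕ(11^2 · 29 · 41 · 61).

φ(11^2) = 11^1·(11−1) = 11·10 = 110.
φ(29) = 29 − 1 = 28.
φ(41) = 41 − 1 = 40.
φ(61) = 61 − 1 = 60.
φ(8776009) = 110 × 28 × 40 × 60 = 7392000.

7392000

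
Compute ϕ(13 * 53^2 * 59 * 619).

φ(13) = 13 − 1 = 12.
φ(53^2) = 53^1·(53−1) = 53·52 = 2756.
φ(59) = 59 − 1 = 58.
φ(619) = 619 − 1 = 618.
Since φ is multiplicative, φ(1333637357) = 12 · 2756 · 58 · 618 = 1185432768.

1185432768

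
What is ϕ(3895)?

2880

Factor 3895: 3895 = 5 · 19 · 41.
φ(5) = 5 − 1 = 4.
φ(19) = 19 − 1 = 18.
φ(41) = 41 − 1 = 40.
φ(3895) = 4 × 18 × 40 = 2880.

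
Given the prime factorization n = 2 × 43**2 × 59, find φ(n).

104748

φ(2) = 2 − 1 = 1.
φ(43^2) = 43^2 − 43^1 = 1849 − 43 = 1806.
φ(59) = 59 − 1 = 58.
Multiply: 1 · 1806 · 58 = 104748.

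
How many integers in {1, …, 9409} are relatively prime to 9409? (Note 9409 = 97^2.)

φ(97^2) = 97^1·(97−1) = 97·96 = 9312.

9312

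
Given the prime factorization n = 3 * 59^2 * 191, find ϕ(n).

1300360

φ(1994613) = 1994613 · (1 − 1/3) · (1 − 1/59) · (1 − 1/191)
       = 1994613 · 22040/33807 = 1300360.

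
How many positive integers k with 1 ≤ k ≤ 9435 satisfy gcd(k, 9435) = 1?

4608

9435 = 3 × 5 × 17 × 37.
φ(3) = 3 − 1 = 2.
φ(5) = 5 − 1 = 4.
φ(17) = 17 − 1 = 16.
φ(37) = 37 − 1 = 36.
φ(9435) = 2 × 4 × 16 × 36 = 4608.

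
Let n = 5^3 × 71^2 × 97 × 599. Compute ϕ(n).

φ(36612152875) = 36612152875 · (1 − 1/5) · (1 − 1/71) · (1 − 1/97) · (1 − 1/599)
       = 36612152875 · 16074240/20626565 = 28531776000.

28531776000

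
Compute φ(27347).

24640

Factor 27347: 27347 = 23 · 29 · 41.
φ(27347) = 27347 · (1 − 1/23) · (1 − 1/29) · (1 − 1/41)
       = 27347 · 24640/27347 = 24640.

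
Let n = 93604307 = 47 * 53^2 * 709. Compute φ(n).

89757408

φ(93604307) = 93604307 · (1 − 1/47) · (1 − 1/53) · (1 − 1/709)
       = 93604307 · 1693536/1766119 = 89757408.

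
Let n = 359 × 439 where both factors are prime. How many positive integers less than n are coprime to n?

156804

For distinct primes, φ(pq) = (p−1)(q−1) = 358 × 438 = 156804.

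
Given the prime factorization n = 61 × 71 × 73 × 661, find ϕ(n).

199584000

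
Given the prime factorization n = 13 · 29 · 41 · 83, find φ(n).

1102080

φ(1282931) = 1282931 · (1 − 1/13) · (1 − 1/29) · (1 − 1/41) · (1 − 1/83)
       = 1282931 · 1102080/1282931 = 1102080.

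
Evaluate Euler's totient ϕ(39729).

23040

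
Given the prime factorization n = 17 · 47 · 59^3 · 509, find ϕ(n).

φ(83525790889) = 83525790889 · (1 − 1/17) · (1 − 1/47) · (1 − 1/59) · (1 − 1/509)
       = 83525790889 · 21685504/23994769 = 75487239424.

75487239424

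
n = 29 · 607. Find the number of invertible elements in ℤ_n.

φ(29) = 29 − 1 = 28.
φ(607) = 607 − 1 = 606.
φ(17603) = 28 × 606 = 16968.

16968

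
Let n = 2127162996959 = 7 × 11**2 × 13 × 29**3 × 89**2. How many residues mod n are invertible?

1460669253120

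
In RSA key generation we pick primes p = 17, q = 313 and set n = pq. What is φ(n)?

For distinct primes, φ(pq) = (p−1)(q−1) = 16 × 312 = 4992.

4992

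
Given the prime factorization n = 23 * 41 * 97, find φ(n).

φ(91471) = 91471 · (1 − 1/23) · (1 − 1/41) · (1 − 1/97)
       = 91471 · 84480/91471 = 84480.

84480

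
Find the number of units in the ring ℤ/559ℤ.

First factor: 559 = 13 · 43.
φ(559) = 559 · (1 − 1/13) · (1 − 1/43)
       = 559 · 504/559 = 504.

504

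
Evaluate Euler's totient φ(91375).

67200

First factor: 91375 = 5^3 * 17 * 43.
φ(5^3) = 5^2·(5−1) = 25·4 = 100.
φ(17) = 17 − 1 = 16.
φ(43) = 43 − 1 = 42.
Multiply: 100 · 16 · 42 = 67200.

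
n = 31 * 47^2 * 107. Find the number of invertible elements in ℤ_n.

6875160

φ(31) = 31 − 1 = 30.
φ(47^2) = 47^1·(47−1) = 47·46 = 2162.
φ(107) = 107 − 1 = 106.
Since φ is multiplicative, φ(7327253) = 30 · 2162 · 106 = 6875160.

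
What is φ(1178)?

1178 = 2 · 19 · 31.
φ(1178) = 1178 · (1 − 1/2) · (1 − 1/19) · (1 − 1/31)
       = 1178 · 540/1178 = 540.

540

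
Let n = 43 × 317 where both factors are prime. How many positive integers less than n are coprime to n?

φ(n) = (p − 1)(q − 1) = (43−1)(317−1) = 42·316 = 13272.

13272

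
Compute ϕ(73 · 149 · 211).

φ(2295047) = 2295047 · (1 − 1/73) · (1 − 1/149) · (1 − 1/211)
       = 2295047 · 2237760/2295047 = 2237760.

2237760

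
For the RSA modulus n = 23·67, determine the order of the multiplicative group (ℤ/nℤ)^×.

For distinct primes, φ(pq) = (p−1)(q−1) = 22 × 66 = 1452.

1452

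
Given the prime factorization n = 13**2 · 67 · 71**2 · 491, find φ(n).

φ(13^2) = 13^1·(13−1) = 13·12 = 156.
φ(67) = 67 − 1 = 66.
φ(71^2) = 71^2 − 71^1 = 5041 − 71 = 4970.
φ(491) = 491 − 1 = 490.
Since φ is multiplicative, φ(28025908313) = 156 · 66 · 4970 · 490 = 25073848800.

25073848800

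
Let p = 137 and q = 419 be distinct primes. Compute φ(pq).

56848

φ(57403) = 57403 · (1 − 1/137) · (1 − 1/419)
       = 57403 · 56848/57403 = 56848.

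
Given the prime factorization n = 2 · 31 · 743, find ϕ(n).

22260

φ(46066) = 46066 · (1 − 1/2) · (1 − 1/31) · (1 − 1/743)
       = 46066 · 22260/46066 = 22260.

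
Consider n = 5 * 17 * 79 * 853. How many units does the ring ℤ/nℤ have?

φ(5727895) = 5727895 · (1 − 1/5) · (1 − 1/17) · (1 − 1/79) · (1 − 1/853)
       = 5727895 · 4253184/5727895 = 4253184.

4253184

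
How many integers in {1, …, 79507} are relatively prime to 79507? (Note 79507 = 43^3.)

77658

φ(43^3) = 43^3 − 43^2 = 79507 − 1849 = 77658.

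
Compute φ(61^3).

φ(61^3) = 61^2·(61−1) = 3721·60 = 223260.

223260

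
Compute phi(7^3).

294

φ(7^3) = 7^2·(7−1) = 49·6 = 294.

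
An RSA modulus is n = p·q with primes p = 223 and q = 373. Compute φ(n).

82584

φ(223) = 223 − 1 = 222.
φ(373) = 373 − 1 = 372.
φ(83179) = 222 × 372 = 82584.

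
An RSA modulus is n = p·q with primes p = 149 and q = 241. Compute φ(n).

35520

φ(n) = (p − 1)(q − 1) = (149−1)(241−1) = 148·240 = 35520.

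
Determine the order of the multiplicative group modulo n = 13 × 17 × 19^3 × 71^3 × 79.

φ(42860300733991) = 42860300733991 · (1 − 1/13) · (1 − 1/17) · (1 − 1/19) · (1 − 1/71) · (1 − 1/79)
       = 42860300733991 · 18869760/23552191 = 34339208117760.

34339208117760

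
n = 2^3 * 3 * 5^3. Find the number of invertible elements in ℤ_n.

800

φ(3000) = 3000 · (1 − 1/2) · (1 − 1/3) · (1 − 1/5)
       = 3000 · 8/30 = 800.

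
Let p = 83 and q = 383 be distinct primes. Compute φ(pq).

φ(31789) = 31789 · (1 − 1/83) · (1 − 1/383)
       = 31789 · 31324/31789 = 31324.

31324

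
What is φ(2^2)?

φ(2^2) = 2^2 − 2^1 = 4 − 2 = 2.

2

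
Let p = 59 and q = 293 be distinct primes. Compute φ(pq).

16936

φ(59) = 59 − 1 = 58.
φ(293) = 293 − 1 = 292.
Multiply: 58 · 292 = 16936.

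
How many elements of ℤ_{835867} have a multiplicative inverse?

Prime factorization: 835867 = 19 × 29 × 37 × 41.
φ(19) = 19 − 1 = 18.
φ(29) = 29 − 1 = 28.
φ(37) = 37 − 1 = 36.
φ(41) = 41 − 1 = 40.
Since φ is multiplicative, φ(835867) = 18 · 28 · 36 · 40 = 725760.

725760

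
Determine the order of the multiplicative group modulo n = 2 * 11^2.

110

φ(2) = 2 − 1 = 1.
φ(11^2) = 11^2 − 11^1 = 121 − 11 = 110.
φ(242) = 1 × 110 = 110.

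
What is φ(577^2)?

332352

φ(332929) = 332929 · (1 − 1/577)
       = 332929 · 576/577 = 332352.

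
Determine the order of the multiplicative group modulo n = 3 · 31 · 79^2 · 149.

φ(86481537) = 86481537 · (1 − 1/3) · (1 − 1/31) · (1 − 1/79) · (1 − 1/149)
       = 86481537 · 692640/1094703 = 54718560.

54718560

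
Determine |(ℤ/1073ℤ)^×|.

1008

Prime factorization: 1073 = 29 · 37.
φ(29) = 29 − 1 = 28.
φ(37) = 37 − 1 = 36.
Since φ is multiplicative, φ(1073) = 28 · 36 = 1008.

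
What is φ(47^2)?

2162

φ(2209) = 2209 · (1 − 1/47)
       = 2209 · 46/47 = 2162.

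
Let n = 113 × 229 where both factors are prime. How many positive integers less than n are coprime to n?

25536

φ(pq) = (p−1)(q−1) = 112 · 228 = 25536.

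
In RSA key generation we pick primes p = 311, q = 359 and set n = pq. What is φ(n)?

110980

φ(pq) = (p−1)(q−1) = 310 · 358 = 110980.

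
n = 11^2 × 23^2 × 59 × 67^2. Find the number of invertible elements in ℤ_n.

φ(16952847659) = 16952847659 · (1 − 1/11) · (1 − 1/23) · (1 − 1/59) · (1 − 1/67)
       = 16952847659 · 842160/1000109 = 14275454160.

14275454160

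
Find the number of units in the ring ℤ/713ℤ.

660

Factor 713: 713 = 23 · 31.
φ(23) = 23 − 1 = 22.
φ(31) = 31 − 1 = 30.
Since φ is multiplicative, φ(713) = 22 · 30 = 660.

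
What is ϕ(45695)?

First factor: 45695 = 5 · 13 · 19 · 37.
φ(45695) = 45695 · (1 − 1/5) · (1 − 1/13) · (1 − 1/19) · (1 − 1/37)
       = 45695 · 31104/45695 = 31104.

31104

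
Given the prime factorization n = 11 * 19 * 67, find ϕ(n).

φ(11) = 11 − 1 = 10.
φ(19) = 19 − 1 = 18.
φ(67) = 67 − 1 = 66.
Since φ is multiplicative, φ(14003) = 10 · 18 · 66 = 11880.

11880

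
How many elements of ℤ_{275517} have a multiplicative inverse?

159720

Prime factorization: 275517 = 3^2 × 11^3 × 23.
φ(275517) = 275517 · (1 − 1/3) · (1 − 1/11) · (1 − 1/23)
       = 275517 · 440/759 = 159720.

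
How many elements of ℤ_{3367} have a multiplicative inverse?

2592

Prime factorization: 3367 = 7 · 13 · 37.
φ(7) = 7 − 1 = 6.
φ(13) = 13 − 1 = 12.
φ(37) = 37 − 1 = 36.
Since φ is multiplicative, φ(3367) = 6 · 12 · 36 = 2592.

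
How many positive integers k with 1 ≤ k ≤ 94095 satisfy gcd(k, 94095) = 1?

Factor 94095: 94095 = 3^3 × 5 × 17 × 41.
φ(3^3) = 3^3 − 3^2 = 27 − 9 = 18.
φ(5) = 5 − 1 = 4.
φ(17) = 17 − 1 = 16.
φ(41) = 41 − 1 = 40.
Since φ is multiplicative, φ(94095) = 18 · 4 · 16 · 40 = 46080.

46080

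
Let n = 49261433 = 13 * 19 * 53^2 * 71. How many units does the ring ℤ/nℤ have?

41670720

φ(49261433) = 49261433 · (1 − 1/13) · (1 − 1/19) · (1 − 1/53) · (1 − 1/71)
       = 49261433 · 786240/929461 = 41670720.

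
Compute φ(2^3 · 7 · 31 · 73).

51840

φ(2^3) = 2^2·(2−1) = 4·1 = 4.
φ(7) = 7 − 1 = 6.
φ(31) = 31 − 1 = 30.
φ(73) = 73 − 1 = 72.
φ(126728) = 4 × 6 × 30 × 72 = 51840.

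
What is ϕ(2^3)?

4

φ(2^3) = 2^2·(2−1) = 4·1 = 4.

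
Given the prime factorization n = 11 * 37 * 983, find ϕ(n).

φ(400081) = 400081 · (1 − 1/11) · (1 − 1/37) · (1 − 1/983)
       = 400081 · 353520/400081 = 353520.

353520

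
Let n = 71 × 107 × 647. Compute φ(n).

4793320

φ(4915259) = 4915259 · (1 − 1/71) · (1 − 1/107) · (1 − 1/647)
       = 4915259 · 4793320/4915259 = 4793320.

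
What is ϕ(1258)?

Factor 1258: 1258 = 2 · 17 · 37.
φ(1258) = 1258 · (1 − 1/2) · (1 − 1/17) · (1 − 1/37)
       = 1258 · 576/1258 = 576.

576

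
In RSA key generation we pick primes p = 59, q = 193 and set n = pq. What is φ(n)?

11136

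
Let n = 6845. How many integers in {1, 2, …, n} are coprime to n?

5328

First factor: 6845 = 5 · 37**2.
φ(5) = 5 − 1 = 4.
φ(37^2) = 37^1·(37−1) = 37·36 = 1332.
Since φ is multiplicative, φ(6845) = 4 · 1332 = 5328.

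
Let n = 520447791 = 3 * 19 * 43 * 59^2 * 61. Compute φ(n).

φ(3) = 3 − 1 = 2.
φ(19) = 19 − 1 = 18.
φ(43) = 43 − 1 = 42.
φ(59^2) = 59^1·(59−1) = 59·58 = 3422.
φ(61) = 61 − 1 = 60.
Multiply: 2 · 18 · 42 · 3422 · 60 = 310443840.

310443840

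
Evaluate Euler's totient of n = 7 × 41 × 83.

φ(23821) = 23821 · (1 − 1/7) · (1 − 1/41) · (1 − 1/83)
       = 23821 · 19680/23821 = 19680.

19680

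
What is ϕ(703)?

703 = 19 * 37.
φ(703) = 703 · (1 − 1/19) · (1 − 1/37)
       = 703 · 648/703 = 648.

648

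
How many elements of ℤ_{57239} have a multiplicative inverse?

41472

Factor 57239: 57239 = 7 × 13 × 17 × 37.
φ(57239) = 57239 · (1 − 1/7) · (1 − 1/13) · (1 − 1/17) · (1 − 1/37)
       = 57239 · 41472/57239 = 41472.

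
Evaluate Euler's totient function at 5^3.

100

φ(125) = 125 · (1 − 1/5)
       = 125 · 4/5 = 100.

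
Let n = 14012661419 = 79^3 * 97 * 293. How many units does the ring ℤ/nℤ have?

φ(14012661419) = 14012661419 · (1 − 1/79) · (1 − 1/97) · (1 − 1/293)
       = 14012661419 · 2186496/2245259 = 13645921536.

13645921536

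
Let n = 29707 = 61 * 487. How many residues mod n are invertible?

φ(61) = 61 − 1 = 60.
φ(487) = 487 − 1 = 486.
Since φ is multiplicative, φ(29707) = 60 · 486 = 29160.

29160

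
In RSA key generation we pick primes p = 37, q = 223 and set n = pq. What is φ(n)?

7992

For distinct primes, φ(pq) = (p−1)(q−1) = 36 × 222 = 7992.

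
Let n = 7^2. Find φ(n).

42

φ(7^2) = 7^2 − 7^1 = 49 − 7 = 42.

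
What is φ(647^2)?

417962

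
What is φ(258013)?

201600

First factor: 258013 = 7 × 29 × 31 × 41.
φ(258013) = 258013 · (1 − 1/7) · (1 − 1/29) · (1 − 1/31) · (1 − 1/41)
       = 258013 · 201600/258013 = 201600.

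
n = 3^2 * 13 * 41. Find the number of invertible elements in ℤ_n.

φ(4797) = 4797 · (1 − 1/3) · (1 − 1/13) · (1 − 1/41)
       = 4797 · 960/1599 = 2880.

2880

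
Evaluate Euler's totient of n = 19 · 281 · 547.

2751840

φ(19) = 19 − 1 = 18.
φ(281) = 281 − 1 = 280.
φ(547) = 547 − 1 = 546.
φ(2920433) = 18 × 280 × 546 = 2751840.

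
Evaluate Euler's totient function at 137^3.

2552584

φ(2571353) = 2571353 · (1 − 1/137)
       = 2571353 · 136/137 = 2552584.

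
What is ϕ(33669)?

Factor 33669: 33669 = 3**3 · 29 · 43.
φ(3^3) = 3^2·(3−1) = 9·2 = 18.
φ(29) = 29 − 1 = 28.
φ(43) = 43 − 1 = 42.
Since φ is multiplicative, φ(33669) = 18 · 28 · 42 = 21168.

21168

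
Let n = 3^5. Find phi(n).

162

φ(243) = 243 · (1 − 1/3)
       = 243 · 2/3 = 162.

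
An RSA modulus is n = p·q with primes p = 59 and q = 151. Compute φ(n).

8700

φ(n) = (p − 1)(q − 1) = (59−1)(151−1) = 58·150 = 8700.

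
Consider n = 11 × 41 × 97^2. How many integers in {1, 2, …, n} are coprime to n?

φ(11) = 11 − 1 = 10.
φ(41) = 41 − 1 = 40.
φ(97^2) = 97^1·(97−1) = 97·96 = 9312.
Multiply: 10 · 40 · 9312 = 3724800.

3724800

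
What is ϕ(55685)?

36288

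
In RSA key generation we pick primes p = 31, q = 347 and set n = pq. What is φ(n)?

10380

φ(10757) = 10757 · (1 − 1/31) · (1 − 1/347)
       = 10757 · 10380/10757 = 10380.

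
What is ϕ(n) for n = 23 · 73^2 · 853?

98518464

φ(104549651) = 104549651 · (1 − 1/23) · (1 − 1/73) · (1 − 1/853)
       = 104549651 · 1349568/1432187 = 98518464.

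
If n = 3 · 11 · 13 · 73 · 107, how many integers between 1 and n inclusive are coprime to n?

1831680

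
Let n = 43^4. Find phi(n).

φ(43^4) = 43^3·(43−1) = 79507·42 = 3339294.

3339294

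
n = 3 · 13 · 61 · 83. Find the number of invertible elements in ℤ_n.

φ(3) = 3 − 1 = 2.
φ(13) = 13 − 1 = 12.
φ(61) = 61 − 1 = 60.
φ(83) = 83 − 1 = 82.
Multiply: 2 · 12 · 60 · 82 = 118080.

118080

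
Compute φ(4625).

3600

First factor: 4625 = 5**3 × 37.
φ(4625) = 4625 · (1 − 1/5) · (1 − 1/37)
       = 4625 · 144/185 = 3600.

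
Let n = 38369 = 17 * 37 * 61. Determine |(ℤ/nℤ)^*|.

34560

φ(38369) = 38369 · (1 − 1/17) · (1 − 1/37) · (1 − 1/61)
       = 38369 · 34560/38369 = 34560.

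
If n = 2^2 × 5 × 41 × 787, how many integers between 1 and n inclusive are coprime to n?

φ(645340) = 645340 · (1 − 1/2) · (1 − 1/5) · (1 − 1/41) · (1 − 1/787)
       = 645340 · 125760/322670 = 251520.

251520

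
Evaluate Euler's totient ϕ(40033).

40033 = 7**2 · 19 · 43.
φ(7^2) = 7^2 − 7^1 = 49 − 7 = 42.
φ(19) = 19 − 1 = 18.
φ(43) = 43 − 1 = 42.
φ(40033) = 42 × 18 × 42 = 31752.

31752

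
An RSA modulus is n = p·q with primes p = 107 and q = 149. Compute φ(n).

15688

φ(107) = 107 − 1 = 106.
φ(149) = 149 − 1 = 148.
φ(15943) = 106 × 148 = 15688.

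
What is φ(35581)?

Prime factorization: 35581 = 7 × 13 × 17 × 23.
φ(7) = 7 − 1 = 6.
φ(13) = 13 − 1 = 12.
φ(17) = 17 − 1 = 16.
φ(23) = 23 − 1 = 22.
Since φ is multiplicative, φ(35581) = 6 · 12 · 16 · 22 = 25344.

25344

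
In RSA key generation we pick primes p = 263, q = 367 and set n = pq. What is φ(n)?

95892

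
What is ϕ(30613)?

26620

30613 = 11^3 · 23.
φ(11^3) = 11^3 − 11^2 = 1331 − 121 = 1210.
φ(23) = 23 − 1 = 22.
Multiply: 1210 · 22 = 26620.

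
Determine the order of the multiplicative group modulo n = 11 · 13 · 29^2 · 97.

9354240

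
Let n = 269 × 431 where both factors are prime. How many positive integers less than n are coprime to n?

115240

φ(115939) = 115939 · (1 − 1/269) · (1 − 1/431)
       = 115939 · 115240/115939 = 115240.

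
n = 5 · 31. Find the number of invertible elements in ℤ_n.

φ(5) = 5 − 1 = 4.
φ(31) = 31 − 1 = 30.
Multiply: 4 · 30 = 120.

120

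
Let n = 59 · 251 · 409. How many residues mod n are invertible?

5916000

φ(6056881) = 6056881 · (1 − 1/59) · (1 − 1/251) · (1 − 1/409)
       = 6056881 · 5916000/6056881 = 5916000.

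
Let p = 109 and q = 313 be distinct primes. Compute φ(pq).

33696

φ(34117) = 34117 · (1 − 1/109) · (1 − 1/313)
       = 34117 · 33696/34117 = 33696.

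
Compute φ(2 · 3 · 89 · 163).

28512

φ(2) = 2 − 1 = 1.
φ(3) = 3 − 1 = 2.
φ(89) = 89 − 1 = 88.
φ(163) = 163 − 1 = 162.
Since φ is multiplicative, φ(87042) = 1 · 2 · 88 · 162 = 28512.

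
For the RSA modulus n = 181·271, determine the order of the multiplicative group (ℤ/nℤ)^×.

48600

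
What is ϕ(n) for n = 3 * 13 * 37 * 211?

φ(304473) = 304473 · (1 − 1/3) · (1 − 1/13) · (1 − 1/37) · (1 − 1/211)
       = 304473 · 181440/304473 = 181440.

181440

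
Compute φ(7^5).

14406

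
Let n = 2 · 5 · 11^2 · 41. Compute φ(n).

17600

φ(49610) = 49610 · (1 − 1/2) · (1 − 1/5) · (1 − 1/11) · (1 − 1/41)
       = 49610 · 1600/4510 = 17600.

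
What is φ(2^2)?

2

φ(4) = 4 · (1 − 1/2)
       = 4 · 1/2 = 2.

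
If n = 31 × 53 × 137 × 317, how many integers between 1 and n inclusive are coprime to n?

67042560

φ(31) = 31 − 1 = 30.
φ(53) = 53 − 1 = 52.
φ(137) = 137 − 1 = 136.
φ(317) = 317 − 1 = 316.
Since φ is multiplicative, φ(71353847) = 30 · 52 · 136 · 316 = 67042560.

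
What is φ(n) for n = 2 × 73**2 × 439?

2302128

φ(2) = 2 − 1 = 1.
φ(73^2) = 73^1·(73−1) = 73·72 = 5256.
φ(439) = 439 − 1 = 438.
φ(4678862) = 1 × 5256 × 438 = 2302128.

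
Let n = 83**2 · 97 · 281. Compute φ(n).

182945280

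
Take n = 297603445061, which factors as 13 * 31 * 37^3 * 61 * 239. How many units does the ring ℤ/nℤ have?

253359187200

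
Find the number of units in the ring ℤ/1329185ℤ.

1329185 = 5 · 11**2 · 13**3.
φ(1329185) = 1329185 · (1 − 1/5) · (1 − 1/11) · (1 − 1/13)
       = 1329185 · 480/715 = 892320.

892320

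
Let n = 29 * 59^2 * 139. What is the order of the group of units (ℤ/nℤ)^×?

13222608

φ(29) = 29 − 1 = 28.
φ(59^2) = 59^2 − 59^1 = 3481 − 59 = 3422.
φ(139) = 139 − 1 = 138.
Since φ is multiplicative, φ(14031911) = 28 · 3422 · 138 = 13222608.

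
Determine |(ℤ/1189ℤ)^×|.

1120

First factor: 1189 = 29 · 41.
φ(29) = 29 − 1 = 28.
φ(41) = 41 − 1 = 40.
Since φ is multiplicative, φ(1189) = 28 · 40 = 1120.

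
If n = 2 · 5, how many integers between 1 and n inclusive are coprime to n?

4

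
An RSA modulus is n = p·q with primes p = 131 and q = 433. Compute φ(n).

56160

For distinct primes, φ(pq) = (p−1)(q−1) = 130 × 432 = 56160.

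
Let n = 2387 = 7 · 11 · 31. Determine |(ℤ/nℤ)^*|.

φ(2387) = 2387 · (1 − 1/7) · (1 − 1/11) · (1 − 1/31)
       = 2387 · 1800/2387 = 1800.

1800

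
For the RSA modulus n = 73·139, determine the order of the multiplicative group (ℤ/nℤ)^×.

φ(73) = 73 − 1 = 72.
φ(139) = 139 − 1 = 138.
Multiply: 72 · 138 = 9936.

9936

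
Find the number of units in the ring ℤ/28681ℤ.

Factor 28681: 28681 = 23 × 29 × 43.
φ(23) = 23 − 1 = 22.
φ(29) = 29 − 1 = 28.
φ(43) = 43 − 1 = 42.
Multiply: 22 · 28 · 42 = 25872.

25872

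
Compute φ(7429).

6336

7429 = 17 × 19 × 23.
φ(17) = 17 − 1 = 16.
φ(19) = 19 − 1 = 18.
φ(23) = 23 − 1 = 22.
Since φ is multiplicative, φ(7429) = 16 · 18 · 22 = 6336.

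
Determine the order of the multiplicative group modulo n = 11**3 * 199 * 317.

φ(83963473) = 83963473 · (1 − 1/11) · (1 − 1/199) · (1 − 1/317)
       = 83963473 · 625680/693913 = 75707280.

75707280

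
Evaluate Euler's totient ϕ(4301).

3520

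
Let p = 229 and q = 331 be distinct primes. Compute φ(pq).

φ(n) = (p − 1)(q − 1) = (229−1)(331−1) = 228·330 = 75240.

75240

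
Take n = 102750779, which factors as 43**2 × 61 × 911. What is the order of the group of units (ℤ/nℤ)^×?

98607600

φ(102750779) = 102750779 · (1 − 1/43) · (1 − 1/61) · (1 − 1/911)
       = 102750779 · 2293200/2389553 = 98607600.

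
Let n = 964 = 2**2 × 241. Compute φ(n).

480

φ(2^2) = 2^1·(2−1) = 2·1 = 2.
φ(241) = 241 − 1 = 240.
Multiply: 2 · 240 = 480.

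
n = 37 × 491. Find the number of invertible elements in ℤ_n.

17640

φ(37) = 37 − 1 = 36.
φ(491) = 491 − 1 = 490.
φ(18167) = 36 × 490 = 17640.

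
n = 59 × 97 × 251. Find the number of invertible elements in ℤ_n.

φ(59) = 59 − 1 = 58.
φ(97) = 97 − 1 = 96.
φ(251) = 251 − 1 = 250.
Since φ is multiplicative, φ(1436473) = 58 · 96 · 250 = 1392000.

1392000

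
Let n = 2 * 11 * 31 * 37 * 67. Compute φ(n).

712800

φ(1690678) = 1690678 · (1 − 1/2) · (1 − 1/11) · (1 − 1/31) · (1 − 1/37) · (1 − 1/67)
       = 1690678 · 712800/1690678 = 712800.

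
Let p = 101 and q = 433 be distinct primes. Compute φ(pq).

For distinct primes, φ(pq) = (p−1)(q−1) = 100 × 432 = 43200.

43200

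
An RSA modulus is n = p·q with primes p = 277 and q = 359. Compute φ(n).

98808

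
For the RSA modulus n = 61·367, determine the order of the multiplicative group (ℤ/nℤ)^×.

21960

φ(22387) = 22387 · (1 − 1/61) · (1 − 1/367)
       = 22387 · 21960/22387 = 21960.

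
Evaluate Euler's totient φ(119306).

49280

First factor: 119306 = 2 × 11^2 × 17 × 29.
φ(119306) = 119306 · (1 − 1/2) · (1 − 1/11) · (1 − 1/17) · (1 − 1/29)
       = 119306 · 4480/10846 = 49280.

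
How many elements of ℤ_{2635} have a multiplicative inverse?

Factor 2635: 2635 = 5 * 17 * 31.
φ(2635) = 2635 · (1 − 1/5) · (1 − 1/17) · (1 − 1/31)
       = 2635 · 1920/2635 = 1920.

1920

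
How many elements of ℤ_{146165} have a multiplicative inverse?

105600

146165 = 5 · 23 · 31 · 41.
φ(5) = 5 − 1 = 4.
φ(23) = 23 − 1 = 22.
φ(31) = 31 − 1 = 30.
φ(41) = 41 − 1 = 40.
Since φ is multiplicative, φ(146165) = 4 · 22 · 30 · 40 = 105600.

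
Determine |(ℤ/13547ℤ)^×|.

11880

Factor 13547: 13547 = 19 · 23 · 31.
φ(19) = 19 − 1 = 18.
φ(23) = 23 − 1 = 22.
φ(31) = 31 − 1 = 30.
Since φ is multiplicative, φ(13547) = 18 · 22 · 30 = 11880.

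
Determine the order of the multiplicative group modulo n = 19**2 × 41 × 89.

1203840

φ(1317289) = 1317289 · (1 − 1/19) · (1 − 1/41) · (1 − 1/89)
       = 1317289 · 63360/69331 = 1203840.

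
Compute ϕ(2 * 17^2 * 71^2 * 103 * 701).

φ(210377736694) = 210377736694 · (1 − 1/2) · (1 − 1/17) · (1 − 1/71) · (1 − 1/103) · (1 − 1/701)
       = 210377736694 · 79968000/174298042 = 96521376000.

96521376000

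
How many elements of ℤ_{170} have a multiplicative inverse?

64

First factor: 170 = 2 · 5 · 17.
φ(2) = 2 − 1 = 1.
φ(5) = 5 − 1 = 4.
φ(17) = 17 − 1 = 16.
φ(170) = 1 × 4 × 16 = 64.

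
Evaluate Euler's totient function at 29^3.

23548

φ(29^3) = 29^3 − 29^2 = 24389 − 841 = 23548.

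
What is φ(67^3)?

296274

φ(300763) = 300763 · (1 − 1/67)
       = 300763 · 66/67 = 296274.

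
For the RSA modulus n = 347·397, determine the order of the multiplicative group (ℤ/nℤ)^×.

137016

φ(347) = 347 − 1 = 346.
φ(397) = 397 − 1 = 396.
φ(137759) = 346 × 396 = 137016.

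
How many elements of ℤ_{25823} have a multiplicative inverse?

20160

Factor 25823: 25823 = 7^2 × 17 × 31.
φ(7^2) = 7^1·(7−1) = 7·6 = 42.
φ(17) = 17 − 1 = 16.
φ(31) = 31 − 1 = 30.
φ(25823) = 42 × 16 × 30 = 20160.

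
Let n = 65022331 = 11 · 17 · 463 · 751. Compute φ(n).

55440000

φ(65022331) = 65022331 · (1 − 1/11) · (1 − 1/17) · (1 − 1/463) · (1 − 1/751)
       = 65022331 · 55440000/65022331 = 55440000.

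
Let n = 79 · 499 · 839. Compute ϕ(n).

32551272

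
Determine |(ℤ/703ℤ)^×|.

648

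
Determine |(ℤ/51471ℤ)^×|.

First factor: 51471 = 3^2 × 7 × 19 × 43.
φ(3^2) = 3^1·(3−1) = 3·2 = 6.
φ(7) = 7 − 1 = 6.
φ(19) = 19 − 1 = 18.
φ(43) = 43 − 1 = 42.
Multiply: 6 · 6 · 18 · 42 = 27216.

27216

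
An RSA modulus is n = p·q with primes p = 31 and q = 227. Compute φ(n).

6780

φ(31) = 31 − 1 = 30.
φ(227) = 227 − 1 = 226.
Since φ is multiplicative, φ(7037) = 30 · 226 = 6780.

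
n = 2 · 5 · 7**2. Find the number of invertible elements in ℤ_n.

φ(2) = 2 − 1 = 1.
φ(5) = 5 − 1 = 4.
φ(7^2) = 7^1·(7−1) = 7·6 = 42.
Multiply: 1 · 4 · 42 = 168.

168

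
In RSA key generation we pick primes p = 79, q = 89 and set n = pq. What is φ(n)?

6864

φ(7031) = 7031 · (1 − 1/79) · (1 − 1/89)
       = 7031 · 6864/7031 = 6864.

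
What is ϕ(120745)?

86400

First factor: 120745 = 5 · 19 · 31 · 41.
φ(5) = 5 − 1 = 4.
φ(19) = 19 − 1 = 18.
φ(31) = 31 − 1 = 30.
φ(41) = 41 − 1 = 40.
Multiply: 4 · 18 · 30 · 40 = 86400.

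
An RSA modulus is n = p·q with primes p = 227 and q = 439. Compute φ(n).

φ(pq) = (p−1)(q−1) = 226 · 438 = 98988.

98988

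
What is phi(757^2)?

572292

φ(573049) = 573049 · (1 − 1/757)
       = 573049 · 756/757 = 572292.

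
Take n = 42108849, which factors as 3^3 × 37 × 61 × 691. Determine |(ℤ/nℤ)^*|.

φ(3^3) = 3^3 − 3^2 = 27 − 9 = 18.
φ(37) = 37 − 1 = 36.
φ(61) = 61 − 1 = 60.
φ(691) = 691 − 1 = 690.
Since φ is multiplicative, φ(42108849) = 18 · 36 · 60 · 690 = 26827200.

26827200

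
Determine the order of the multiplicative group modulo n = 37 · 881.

31680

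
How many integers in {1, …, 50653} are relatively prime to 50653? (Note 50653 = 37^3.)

49284

φ(50653) = 50653 · (1 − 1/37)
       = 50653 · 36/37 = 49284.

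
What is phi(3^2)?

6

φ(9) = 9 · (1 − 1/3)
       = 9 · 2/3 = 6.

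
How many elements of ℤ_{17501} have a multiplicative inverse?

15120

Prime factorization: 17501 = 11 × 37 × 43.
φ(17501) = 17501 · (1 − 1/11) · (1 − 1/37) · (1 − 1/43)
       = 17501 · 15120/17501 = 15120.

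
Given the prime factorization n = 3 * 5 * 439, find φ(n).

φ(6585) = 6585 · (1 − 1/3) · (1 − 1/5) · (1 − 1/439)
       = 6585 · 3504/6585 = 3504.

3504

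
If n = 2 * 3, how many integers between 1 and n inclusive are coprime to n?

φ(2) = 2 − 1 = 1.
φ(3) = 3 − 1 = 2.
Multiply: 1 · 2 = 2.

2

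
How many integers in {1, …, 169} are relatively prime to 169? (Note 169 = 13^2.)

φ(169) = 169 · (1 − 1/13)
       = 169 · 12/13 = 156.

156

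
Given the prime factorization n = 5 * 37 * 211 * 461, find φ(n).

φ(17995135) = 17995135 · (1 − 1/5) · (1 − 1/37) · (1 − 1/211) · (1 − 1/461)
       = 17995135 · 13910400/17995135 = 13910400.

13910400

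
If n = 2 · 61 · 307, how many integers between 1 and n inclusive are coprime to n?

φ(2) = 2 − 1 = 1.
φ(61) = 61 − 1 = 60.
φ(307) = 307 − 1 = 306.
Since φ is multiplicative, φ(37454) = 1 · 60 · 306 = 18360.

18360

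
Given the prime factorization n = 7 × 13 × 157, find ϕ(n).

11232

φ(7) = 7 − 1 = 6.
φ(13) = 13 − 1 = 12.
φ(157) = 157 − 1 = 156.
Since φ is multiplicative, φ(14287) = 6 · 12 · 156 = 11232.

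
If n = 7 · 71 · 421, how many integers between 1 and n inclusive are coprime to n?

176400

φ(7) = 7 − 1 = 6.
φ(71) = 71 − 1 = 70.
φ(421) = 421 − 1 = 420.
Since φ is multiplicative, φ(209237) = 6 · 70 · 420 = 176400.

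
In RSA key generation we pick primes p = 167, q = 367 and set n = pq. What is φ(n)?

60756

φ(61289) = 61289 · (1 − 1/167) · (1 − 1/367)
       = 61289 · 60756/61289 = 60756.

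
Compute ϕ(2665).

1920

Prime factorization: 2665 = 5 * 13 * 41.
φ(2665) = 2665 · (1 − 1/5) · (1 − 1/13) · (1 − 1/41)
       = 2665 · 1920/2665 = 1920.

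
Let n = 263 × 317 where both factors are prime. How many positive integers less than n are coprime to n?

82792

φ(263) = 263 − 1 = 262.
φ(317) = 317 − 1 = 316.
Multiply: 262 · 316 = 82792.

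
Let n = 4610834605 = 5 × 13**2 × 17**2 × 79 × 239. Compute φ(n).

3150830592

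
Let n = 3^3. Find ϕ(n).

18

φ(3^3) = 3^2·(3−1) = 9·2 = 18.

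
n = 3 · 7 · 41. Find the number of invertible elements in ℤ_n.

480

φ(3) = 3 − 1 = 2.
φ(7) = 7 − 1 = 6.
φ(41) = 41 − 1 = 40.
Since φ is multiplicative, φ(861) = 2 · 6 · 40 = 480.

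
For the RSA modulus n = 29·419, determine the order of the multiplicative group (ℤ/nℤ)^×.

For distinct primes, φ(pq) = (p−1)(q−1) = 28 × 418 = 11704.

11704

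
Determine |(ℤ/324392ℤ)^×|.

324392 = 2**3 · 23 · 41 · 43.
φ(2^3) = 2^2·(2−1) = 4·1 = 4.
φ(23) = 23 − 1 = 22.
φ(41) = 41 − 1 = 40.
φ(43) = 43 − 1 = 42.
Multiply: 4 · 22 · 40 · 42 = 147840.

147840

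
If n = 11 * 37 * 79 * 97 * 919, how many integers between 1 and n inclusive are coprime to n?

2474634240

φ(11) = 11 − 1 = 10.
φ(37) = 37 − 1 = 36.
φ(79) = 79 − 1 = 78.
φ(97) = 97 − 1 = 96.
φ(919) = 919 − 1 = 918.
Multiply: 10 · 36 · 78 · 96 · 918 = 2474634240.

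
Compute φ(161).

132

161 = 7 × 23.
φ(161) = 161 · (1 − 1/7) · (1 − 1/23)
       = 161 · 132/161 = 132.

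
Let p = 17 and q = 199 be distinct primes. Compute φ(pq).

3168

φ(pq) = (p−1)(q−1) = 16 · 198 = 3168.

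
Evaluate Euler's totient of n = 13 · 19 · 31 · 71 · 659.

φ(13) = 13 − 1 = 12.
φ(19) = 19 − 1 = 18.
φ(31) = 31 − 1 = 30.
φ(71) = 71 − 1 = 70.
φ(659) = 659 − 1 = 658.
Multiply: 12 · 18 · 30 · 70 · 658 = 298468800.

298468800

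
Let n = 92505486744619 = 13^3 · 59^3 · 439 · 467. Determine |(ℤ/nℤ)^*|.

φ(13^3) = 13^2·(13−1) = 169·12 = 2028.
φ(59^3) = 59^3 − 59^2 = 205379 − 3481 = 201898.
φ(439) = 439 − 1 = 438.
φ(467) = 467 − 1 = 466.
Multiply: 2028 · 201898 · 438 · 466 = 83571845883552.

83571845883552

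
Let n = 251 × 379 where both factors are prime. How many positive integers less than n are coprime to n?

94500

For distinct primes, φ(pq) = (p−1)(q−1) = 250 × 378 = 94500.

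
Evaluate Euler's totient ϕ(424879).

424879 = 7^2 · 13 · 23 · 29.
φ(7^2) = 7^2 − 7^1 = 49 − 7 = 42.
φ(13) = 13 − 1 = 12.
φ(23) = 23 − 1 = 22.
φ(29) = 29 − 1 = 28.
φ(424879) = 42 × 12 × 22 × 28 = 310464.

310464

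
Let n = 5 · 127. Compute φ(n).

504

φ(635) = 635 · (1 − 1/5) · (1 − 1/127)
       = 635 · 504/635 = 504.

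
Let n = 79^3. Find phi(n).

φ(493039) = 493039 · (1 − 1/79)
       = 493039 · 78/79 = 486798.

486798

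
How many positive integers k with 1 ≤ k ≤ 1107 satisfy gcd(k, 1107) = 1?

Prime factorization: 1107 = 3^3 · 41.
φ(1107) = 1107 · (1 − 1/3) · (1 − 1/41)
       = 1107 · 80/123 = 720.

720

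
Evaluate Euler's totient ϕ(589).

Factor 589: 589 = 19 · 31.
φ(589) = 589 · (1 − 1/19) · (1 − 1/31)
       = 589 · 540/589 = 540.

540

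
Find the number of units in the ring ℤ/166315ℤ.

120960

166315 = 5 · 29 · 31 · 37.
φ(166315) = 166315 · (1 − 1/5) · (1 − 1/29) · (1 − 1/31) · (1 − 1/37)
       = 166315 · 120960/166315 = 120960.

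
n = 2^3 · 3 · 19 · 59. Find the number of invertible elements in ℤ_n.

φ(2^3) = 2^2·(2−1) = 4·1 = 4.
φ(3) = 3 − 1 = 2.
φ(19) = 19 − 1 = 18.
φ(59) = 59 − 1 = 58.
Since φ is multiplicative, φ(26904) = 4 · 2 · 18 · 58 = 8352.

8352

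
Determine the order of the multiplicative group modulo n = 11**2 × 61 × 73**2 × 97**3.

φ(11^2) = 11^1·(11−1) = 11·10 = 110.
φ(61) = 61 − 1 = 60.
φ(73^2) = 73^2 − 73^1 = 5329 − 73 = 5256.
φ(97^3) = 97^3 − 97^2 = 912673 − 9409 = 903264.
φ(35898485631877) = 110 × 60 × 5256 × 903264 = 31333866854400.

31333866854400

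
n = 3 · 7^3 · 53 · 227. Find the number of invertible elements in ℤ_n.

6910176

φ(3) = 3 − 1 = 2.
φ(7^3) = 7^2·(7−1) = 49·6 = 294.
φ(53) = 53 − 1 = 52.
φ(227) = 227 − 1 = 226.
Since φ is multiplicative, φ(12379899) = 2 · 294 · 52 · 226 = 6910176.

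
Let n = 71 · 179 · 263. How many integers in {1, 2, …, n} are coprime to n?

3264520

φ(71) = 71 − 1 = 70.
φ(179) = 179 − 1 = 178.
φ(263) = 263 − 1 = 262.
Multiply: 70 · 178 · 262 = 3264520.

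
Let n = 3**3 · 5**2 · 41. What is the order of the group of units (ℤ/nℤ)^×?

φ(27675) = 27675 · (1 − 1/3) · (1 − 1/5) · (1 − 1/41)
       = 27675 · 320/615 = 14400.

14400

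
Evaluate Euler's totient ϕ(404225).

First factor: 404225 = 5^2 × 19 × 23 × 37.
φ(404225) = 404225 · (1 − 1/5) · (1 − 1/19) · (1 − 1/23) · (1 − 1/37)
       = 404225 · 57024/80845 = 285120.

285120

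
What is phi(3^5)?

162

φ(243) = 243 · (1 − 1/3)
       = 243 · 2/3 = 162.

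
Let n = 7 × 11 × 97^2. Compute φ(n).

φ(7) = 7 − 1 = 6.
φ(11) = 11 − 1 = 10.
φ(97^2) = 97^2 − 97^1 = 9409 − 97 = 9312.
Since φ is multiplicative, φ(724493) = 6 · 10 · 9312 = 558720.

558720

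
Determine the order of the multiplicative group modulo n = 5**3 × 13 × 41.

φ(66625) = 66625 · (1 − 1/5) · (1 − 1/13) · (1 − 1/41)
       = 66625 · 1920/2665 = 48000.

48000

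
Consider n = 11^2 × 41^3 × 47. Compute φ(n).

340234400

φ(391953727) = 391953727 · (1 − 1/11) · (1 − 1/41) · (1 − 1/47)
       = 391953727 · 18400/21197 = 340234400.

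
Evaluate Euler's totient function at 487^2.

236682

φ(487^2) = 487^1·(487−1) = 487·486 = 236682.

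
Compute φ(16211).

Factor 16211: 16211 = 13 · 29 · 43.
φ(16211) = 16211 · (1 − 1/13) · (1 − 1/29) · (1 − 1/43)
       = 16211 · 14112/16211 = 14112.

14112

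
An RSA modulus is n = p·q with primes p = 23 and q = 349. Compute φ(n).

For distinct primes, φ(pq) = (p−1)(q−1) = 22 × 348 = 7656.

7656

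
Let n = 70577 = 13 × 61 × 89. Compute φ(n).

63360

φ(13) = 13 − 1 = 12.
φ(61) = 61 − 1 = 60.
φ(89) = 89 − 1 = 88.
φ(70577) = 12 × 60 × 88 = 63360.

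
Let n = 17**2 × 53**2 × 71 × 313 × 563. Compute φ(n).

φ(10156887989749) = 10156887989749 · (1 − 1/17) · (1 − 1/53) · (1 − 1/71) · (1 − 1/313) · (1 − 1/563)
       = 10156887989749 · 10212034560/11272905649 = 9201043138560.

9201043138560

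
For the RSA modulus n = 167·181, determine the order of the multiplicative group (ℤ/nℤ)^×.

φ(pq) = (p−1)(q−1) = 166 · 180 = 29880.

29880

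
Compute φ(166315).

Factor 166315: 166315 = 5 * 29 * 31 * 37.
φ(166315) = 166315 · (1 − 1/5) · (1 − 1/29) · (1 − 1/31) · (1 − 1/37)
       = 166315 · 120960/166315 = 120960.

120960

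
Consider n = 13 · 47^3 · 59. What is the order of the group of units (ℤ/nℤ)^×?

70723344

φ(79632241) = 79632241 · (1 − 1/13) · (1 − 1/47) · (1 − 1/59)
       = 79632241 · 32016/36049 = 70723344.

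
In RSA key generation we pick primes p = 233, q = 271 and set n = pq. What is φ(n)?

62640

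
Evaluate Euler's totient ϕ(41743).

36504

Prime factorization: 41743 = 13**3 · 19.
φ(13^3) = 13^3 − 13^2 = 2197 − 169 = 2028.
φ(19) = 19 − 1 = 18.
φ(41743) = 2028 × 18 = 36504.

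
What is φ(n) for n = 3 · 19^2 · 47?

φ(50901) = 50901 · (1 − 1/3) · (1 − 1/19) · (1 − 1/47)
       = 50901 · 1656/2679 = 31464.

31464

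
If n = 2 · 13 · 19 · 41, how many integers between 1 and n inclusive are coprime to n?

φ(2) = 2 − 1 = 1.
φ(13) = 13 − 1 = 12.
φ(19) = 19 − 1 = 18.
φ(41) = 41 − 1 = 40.
Multiply: 1 · 12 · 18 · 40 = 8640.

8640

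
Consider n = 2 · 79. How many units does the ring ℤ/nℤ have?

78

φ(158) = 158 · (1 − 1/2) · (1 − 1/79)
       = 158 · 78/158 = 78.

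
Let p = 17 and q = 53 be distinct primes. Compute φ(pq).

832

φ(n) = (p − 1)(q − 1) = (17−1)(53−1) = 16·52 = 832.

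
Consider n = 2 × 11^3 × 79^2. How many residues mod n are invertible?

7456020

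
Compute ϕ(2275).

1440

Prime factorization: 2275 = 5**2 × 7 × 13.
φ(2275) = 2275 · (1 − 1/5) · (1 − 1/7) · (1 − 1/13)
       = 2275 · 288/455 = 1440.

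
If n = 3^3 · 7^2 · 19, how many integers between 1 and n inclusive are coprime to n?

φ(3^3) = 3^2·(3−1) = 9·2 = 18.
φ(7^2) = 7^1·(7−1) = 7·6 = 42.
φ(19) = 19 − 1 = 18.
Since φ is multiplicative, φ(25137) = 18 · 42 · 18 = 13608.

13608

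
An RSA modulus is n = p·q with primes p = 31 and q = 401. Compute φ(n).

φ(31) = 31 − 1 = 30.
φ(401) = 401 − 1 = 400.
φ(12431) = 30 × 400 = 12000.

12000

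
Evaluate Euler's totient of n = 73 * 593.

42624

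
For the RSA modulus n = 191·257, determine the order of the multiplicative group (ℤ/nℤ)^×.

For distinct primes, φ(pq) = (p−1)(q−1) = 190 × 256 = 48640.

48640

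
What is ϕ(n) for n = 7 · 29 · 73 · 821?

φ(7) = 7 − 1 = 6.
φ(29) = 29 − 1 = 28.
φ(73) = 73 − 1 = 72.
φ(821) = 821 − 1 = 820.
φ(12166399) = 6 × 28 × 72 × 820 = 9918720.

9918720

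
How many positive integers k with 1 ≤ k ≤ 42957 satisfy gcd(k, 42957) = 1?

27216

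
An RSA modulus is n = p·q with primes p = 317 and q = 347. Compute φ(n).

φ(n) = (p − 1)(q − 1) = (317−1)(347−1) = 316·346 = 109336.

109336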